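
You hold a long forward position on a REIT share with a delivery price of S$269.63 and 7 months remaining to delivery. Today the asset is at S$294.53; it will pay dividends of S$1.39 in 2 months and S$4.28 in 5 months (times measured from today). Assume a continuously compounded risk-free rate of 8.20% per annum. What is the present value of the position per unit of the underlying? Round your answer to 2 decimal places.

PV(remaining dividends) I = 1.39·e^(−0.0820·2/12) + 4.28·e^(−0.0820·5/12) = 5.5074
Current forward F = (S − I)·e^(rT) = (294.53 − 5.5074)·e^(0.0820·7/12) = 289.0226 × 1.048996 = 303.1836
Value (long) = (F − K)·e^(−rT) = (303.1836 − 269.63) × 0.953293 = 31.9864
Value = S$31.99

S$31.99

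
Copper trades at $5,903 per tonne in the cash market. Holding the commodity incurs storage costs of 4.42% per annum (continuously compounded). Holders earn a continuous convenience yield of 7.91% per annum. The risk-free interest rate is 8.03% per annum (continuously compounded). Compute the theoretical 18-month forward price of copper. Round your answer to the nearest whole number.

Net carry = r + u − y = 0.0803 + 0.0442 − 0.0791 = 0.0454
F = S·e^((r+u−y)T) = 5903 · e^(0.0454 × 18/12) = 5903 · e^0.068100
= 5903 × 1.070472 = $6,319 per tonne

$6,319 per tonne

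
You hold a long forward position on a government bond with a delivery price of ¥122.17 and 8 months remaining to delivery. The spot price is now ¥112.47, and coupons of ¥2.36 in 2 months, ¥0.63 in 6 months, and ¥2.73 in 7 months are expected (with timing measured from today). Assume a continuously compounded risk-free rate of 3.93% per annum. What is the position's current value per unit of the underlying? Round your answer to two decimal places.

-¥12.17

PV(remaining coupons) I = 2.36·e^(−0.0393·2/12) + 0.63·e^(−0.0393·6/12) + 2.73·e^(−0.0393·7/12) = 5.6305
Current forward F = (S − I)·e^(rT) = (112.47 − 5.6305)·e^(0.0393·8/12) = 106.8395 × 1.026546 = 109.6757
Value (long) = (F − K)·e^(−rT) = (109.6757 − 122.17) × 0.974140 = -12.1712
Value = -¥12.17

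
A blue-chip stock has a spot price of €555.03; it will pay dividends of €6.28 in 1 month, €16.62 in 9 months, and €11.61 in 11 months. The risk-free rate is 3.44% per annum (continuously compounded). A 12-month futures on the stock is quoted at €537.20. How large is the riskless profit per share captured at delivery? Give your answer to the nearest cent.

€2.37 per share

PV(dividends) I = 6.28·e^(−0.0344·1/12) + 16.62·e^(−0.0344·9/12) + 11.61·e^(−0.0344·11/12) = 33.7083
Fair futures F* = (S − I)·e^(rT) = (555.03 − 33.7083)·e^0.034400 = 521.3217 × 1.034999 = 539.5674
Market €537.20 < fair 539.5674: forward underpriced → reverse cash-and-carry (short the stock, invest proceeds at r, pay the dividends, go long the forward).
Profit at T = |F_mkt − F*| = |537.20 − 539.5674| = €2.37 per share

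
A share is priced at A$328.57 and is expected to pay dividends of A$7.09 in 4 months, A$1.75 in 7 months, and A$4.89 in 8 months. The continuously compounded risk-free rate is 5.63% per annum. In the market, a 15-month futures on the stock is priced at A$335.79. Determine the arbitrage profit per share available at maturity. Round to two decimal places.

A$2.40 per share

PV(dividends) I = 7.09·e^(−0.0563·4/12) + 1.75·e^(−0.0563·7/12) + 4.89·e^(−0.0563·8/12) = 13.3615
Fair futures F* = (S − I)·e^(rT) = (328.57 − 13.3615)·e^0.070375 = 315.2085 × 1.072910 = 338.1904
Market A$335.79 < fair 338.1904: forward underpriced → reverse cash-and-carry (short the stock, invest proceeds at r, pay the dividends, go long the forward).
Profit at T = |F_mkt − F*| = |335.79 − 338.1904| = A$2.40 per share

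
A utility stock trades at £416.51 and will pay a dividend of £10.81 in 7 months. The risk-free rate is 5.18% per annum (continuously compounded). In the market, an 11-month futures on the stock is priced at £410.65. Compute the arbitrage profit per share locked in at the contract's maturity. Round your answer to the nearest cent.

PV(dividends) I = 10.81·e^(−0.0518·7/12) = 10.4882
Fair futures F* = (S − I)·e^(rT) = (416.51 − 10.4882)·e^0.047483 = 406.0218 × 1.048628 = 425.7658
Market £410.65 < fair 425.7658: forward underpriced → reverse cash-and-carry (short the stock, invest proceeds at r, pay the dividends, go long the forward).
Profit at T = |F_mkt − F*| = |410.65 − 425.7658| = £15.12 per share

£15.12 per share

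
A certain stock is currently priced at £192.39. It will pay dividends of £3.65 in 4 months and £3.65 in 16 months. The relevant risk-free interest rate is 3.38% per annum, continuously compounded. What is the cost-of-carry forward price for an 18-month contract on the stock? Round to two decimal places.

£194.93

PV(dividends) I = 3.65·e^(−0.0338·4/12) + 3.65·e^(−0.0338·16/12)
I = 3.6091 + 3.4892 = 7.0983
F = (S − I)·e^(rT) = (192.39 − 7.0983) · e^(0.0338·18/12)
= 185.2917 · e^0.050700 = 185.2917 × 1.052007 = £194.93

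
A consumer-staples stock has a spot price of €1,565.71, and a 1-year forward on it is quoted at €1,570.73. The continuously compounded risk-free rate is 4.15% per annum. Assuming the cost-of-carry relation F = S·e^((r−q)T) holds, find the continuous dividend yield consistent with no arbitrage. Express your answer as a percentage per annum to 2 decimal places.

From F = S·e^((r−q)T): (r − q) = ln(F/S)/T
ln(1570.73/1565.71) = ln(1.003206) = 0.003201
(r − q) = 0.003201 / (12/12) = 0.003201
q = r − ln(F/S)/T = 0.0415 − 0.003201 = 0.038299
q = 3.83%

3.83%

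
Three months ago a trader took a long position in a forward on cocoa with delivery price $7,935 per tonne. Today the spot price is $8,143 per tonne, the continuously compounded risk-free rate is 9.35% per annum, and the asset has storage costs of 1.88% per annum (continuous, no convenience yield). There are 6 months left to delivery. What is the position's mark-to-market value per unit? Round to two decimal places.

$647.33 per tonne

Current fair forward for the remaining 6 months: F = S·e^((r + u)·T), (r + u) = 0.0935 + 0.0188 = 0.1123
F = 8143 · e^(0.1123 × 6/12) = 8143 × 1.05775634 = 8613.3099
Value of long forward = (F − K)·e^(−rT) = (8613.3099 − 7935) · e^(−0.0935·6/12)
= 678.3099 × 0.95432595 = 647.33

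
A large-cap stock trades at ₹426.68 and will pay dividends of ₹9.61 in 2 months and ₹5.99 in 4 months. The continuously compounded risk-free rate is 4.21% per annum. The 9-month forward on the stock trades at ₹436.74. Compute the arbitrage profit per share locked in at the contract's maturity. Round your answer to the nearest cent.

₹12.32 per share

PV(dividends) I = 9.61·e^(−0.0421·2/12) + 5.99·e^(−0.0421·4/12) = 15.4493
Fair forward F* = (S − I)·e^(rT) = (426.68 − 15.4493)·e^0.031575 = 411.2307 × 1.032079 = 424.4226
Market ₹436.74 > fair 424.4226: forward overpriced → cash-and-carry (borrow at r, buy the stock and collect the dividends, short the forward).
Profit at T = |F_mkt − F*| = |436.74 − 424.4226| = ₹12.32 per share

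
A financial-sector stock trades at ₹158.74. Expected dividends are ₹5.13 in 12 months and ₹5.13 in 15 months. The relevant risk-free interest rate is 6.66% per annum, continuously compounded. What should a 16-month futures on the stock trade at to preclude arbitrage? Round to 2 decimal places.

PV(dividends) I = 5.13·e^(−0.0666·12/12) + 5.13·e^(−0.0666·15/12)
I = 4.7995 + 4.7202 = 9.5197
F = (S − I)·e^(rT) = (158.74 − 9.5197) · e^(0.0666·16/12)
= 149.2203 · e^0.088800 = 149.2203 × 1.092862 = ₹163.08

₹163.08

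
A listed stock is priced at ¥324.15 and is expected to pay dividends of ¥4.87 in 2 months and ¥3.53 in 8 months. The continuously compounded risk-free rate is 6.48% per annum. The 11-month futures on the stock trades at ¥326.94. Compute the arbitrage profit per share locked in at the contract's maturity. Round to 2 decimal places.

PV(dividends) I = 4.87·e^(−0.0648·2/12) + 3.53·e^(−0.0648·8/12) = 8.1984
Fair futures F* = (S − I)·e^(rT) = (324.15 − 8.1984)·e^0.059400 = 315.9516 × 1.061200 = 335.2878
Market ¥326.94 < fair 335.2878: forward underpriced → reverse cash-and-carry (short the stock, invest proceeds at r, pay the dividends, go long the forward).
Profit at T = |F_mkt − F*| = |326.94 − 335.2878| = ¥8.35 per share

¥8.35 per share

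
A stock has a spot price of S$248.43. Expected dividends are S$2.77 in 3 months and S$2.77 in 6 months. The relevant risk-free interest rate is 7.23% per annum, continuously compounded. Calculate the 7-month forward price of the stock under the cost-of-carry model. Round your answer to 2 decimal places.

PV(dividends) I = 2.77·e^(−0.0723·3/12) + 2.77·e^(−0.0723·6/12)
I = 2.7204 + 2.6717 = 5.3921
F = (S − I)·e^(rT) = (248.43 − 5.3921) · e^(0.0723·7/12)
= 243.0379 · e^0.042175 = 243.0379 × 1.043077 = S$253.51

S$253.51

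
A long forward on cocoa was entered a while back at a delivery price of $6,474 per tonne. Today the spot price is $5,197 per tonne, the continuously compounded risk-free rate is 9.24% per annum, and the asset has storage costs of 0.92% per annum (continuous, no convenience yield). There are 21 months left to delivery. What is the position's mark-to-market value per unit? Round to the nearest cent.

-$226.06 per tonne

Current fair forward for the remaining 21 months: F = S·e^((r + u)·T), (r + u) = 0.0924 + 0.0092 = 0.1016
F = 5197 · e^(0.1016 × 21/12) = 5197 × 1.19458638 = 6208.2654
Value of long forward = (F − K)·e^(−rT) = (6208.2654 − 6474) · e^(−0.0924·21/12)
= -265.7346 × 0.85069638 = -226.06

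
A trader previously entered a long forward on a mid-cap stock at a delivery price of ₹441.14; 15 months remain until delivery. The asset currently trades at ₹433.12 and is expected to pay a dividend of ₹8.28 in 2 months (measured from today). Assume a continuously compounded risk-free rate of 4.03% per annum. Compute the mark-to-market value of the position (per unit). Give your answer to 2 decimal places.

PV(remaining dividends) I = 8.28·e^(−0.0403·2/12) = 8.2246
Current forward F = (S − I)·e^(rT) = (433.12 − 8.2246)·e^(0.0403·15/12) = 424.8954 × 1.051665 = 446.8476
Value (long) = (F − K)·e^(−rT) = (446.8476 − 441.14) × 0.950873 = 5.4272
Value = ₹5.43

₹5.43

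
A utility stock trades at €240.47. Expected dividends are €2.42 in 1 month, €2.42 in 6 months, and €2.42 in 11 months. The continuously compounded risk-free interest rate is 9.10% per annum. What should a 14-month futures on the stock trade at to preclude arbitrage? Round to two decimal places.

PV(dividends) I = 2.42·e^(−0.0910·1/12) + 2.42·e^(−0.0910·6/12) + 2.42·e^(−0.0910·11/12)
I = 2.4017 + 2.3124 + 2.2263 = 6.9404
F = (S − I)·e^(rT) = (240.47 − 6.9404) · e^(0.0910·14/12)
= 233.5296 · e^0.106167 = 233.5296 × 1.112008 = €259.69

€259.69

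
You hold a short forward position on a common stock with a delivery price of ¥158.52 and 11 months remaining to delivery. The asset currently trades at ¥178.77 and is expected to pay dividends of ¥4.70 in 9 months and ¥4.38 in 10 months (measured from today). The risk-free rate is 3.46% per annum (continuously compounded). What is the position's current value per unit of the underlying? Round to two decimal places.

-¥16.36

PV(remaining dividends) I = 4.70·e^(−0.0346·9/12) + 4.38·e^(−0.0346·10/12) = 8.8351
Current forward F = (S − I)·e^(rT) = (178.77 − 8.8351)·e^(0.0346·11/12) = 169.9349 × 1.032225 = 175.4111
Value (long) = (F − K)·e^(−rT) = (175.4111 − 158.52) × 0.968781 = 16.3638
Short position value = −(long value) = -¥16.36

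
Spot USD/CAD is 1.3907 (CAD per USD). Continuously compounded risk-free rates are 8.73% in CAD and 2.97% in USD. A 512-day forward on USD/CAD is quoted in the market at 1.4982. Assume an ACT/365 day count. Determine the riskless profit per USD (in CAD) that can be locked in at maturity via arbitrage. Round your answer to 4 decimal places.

0.0095 per USD (in CAD)

Fair forward: F* = S·e^(carry·T), with carry = (r_CAD − r_USD) = 0.0873 − 0.0297 = 0.0576
F* = 1.3907 · e^(0.0576 × 512/365) = 1.3907 · e^0.080798 = 1.3907 × 1.084152 = 1.5077
Market 1.4982 < fair 1.5077: forward underpriced → reverse cash-and-carry (short spot, go long the forward).
At maturity, profit = |F_mkt − F*| = |1.4982 − 1.5077| = 0.0095 per USD (in CAD)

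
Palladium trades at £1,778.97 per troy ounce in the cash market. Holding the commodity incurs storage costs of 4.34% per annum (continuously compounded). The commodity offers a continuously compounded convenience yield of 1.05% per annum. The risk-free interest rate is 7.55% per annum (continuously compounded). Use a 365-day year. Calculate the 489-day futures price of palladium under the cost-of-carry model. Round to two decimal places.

£2,057.03 per troy ounce

Net carry = r + u − y = 0.0755 + 0.0434 − 0.0105 = 0.1084
F = S·e^((r+u−y)T) = 1778.97 · e^(0.1084 × 489/365) = 1778.97 · e^0.14522630
= 1778.97 × 1.15630121 = £2,057.03 per troy ounce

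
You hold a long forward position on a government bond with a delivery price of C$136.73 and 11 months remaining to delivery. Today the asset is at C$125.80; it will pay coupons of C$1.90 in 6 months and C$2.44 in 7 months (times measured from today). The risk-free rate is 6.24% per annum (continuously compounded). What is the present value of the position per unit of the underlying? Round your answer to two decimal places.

PV(remaining coupons) I = 1.90·e^(−0.0624·6/12) + 2.44·e^(−0.0624·7/12) = 4.1944
Current forward F = (S − I)·e^(rT) = (125.80 − 4.1944)·e^(0.0624·11/12) = 121.6056 × 1.058868 = 128.7643
Value (long) = (F − K)·e^(−rT) = (128.7643 − 136.73) × 0.944405 = -7.5228
Value = -C$7.52

-C$7.52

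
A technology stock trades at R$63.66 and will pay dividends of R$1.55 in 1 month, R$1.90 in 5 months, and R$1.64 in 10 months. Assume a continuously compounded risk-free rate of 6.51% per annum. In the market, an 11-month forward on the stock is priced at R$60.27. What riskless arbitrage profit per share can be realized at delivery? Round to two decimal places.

R$2.06 per share

PV(dividends) I = 1.55·e^(−0.0651·1/12) + 1.90·e^(−0.0651·5/12) + 1.64·e^(−0.0651·10/12) = 4.9442
Fair forward F* = (S − I)·e^(rT) = (63.66 − 4.9442)·e^0.059675 = 58.7158 × 1.061492 = 62.3264
Market R$60.27 < fair 62.3264: forward underpriced → reverse cash-and-carry (short the stock, invest proceeds at r, pay the dividends, go long the forward).
Profit at T = |F_mkt − F*| = |60.27 − 62.3264| = R$2.06 per share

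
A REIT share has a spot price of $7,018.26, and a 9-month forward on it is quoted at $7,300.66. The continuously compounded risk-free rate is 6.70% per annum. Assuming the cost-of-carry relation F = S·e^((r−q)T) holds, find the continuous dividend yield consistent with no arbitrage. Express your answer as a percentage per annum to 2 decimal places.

1.44%

From F = S·e^((r−q)T): (r − q) = ln(F/S)/T
ln(7300.66/7018.26) = ln(1.040238) = 0.039450
(r − q) = 0.039450 / (9/12) = 0.052600
q = r − ln(F/S)/T = 0.0670 − 0.052600 = 0.014400
q = 1.44%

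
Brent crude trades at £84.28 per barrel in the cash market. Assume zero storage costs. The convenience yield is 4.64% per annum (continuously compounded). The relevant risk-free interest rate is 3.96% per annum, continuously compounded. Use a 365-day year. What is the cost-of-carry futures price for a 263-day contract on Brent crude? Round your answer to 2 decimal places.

Net carry = r + u − y = 0.0396 + 0.0000 − 0.0464 = -0.0068
F = S·e^((r+u−y)T) = 84.28 · e^(-0.0068 × 263/365) = 84.28 · e^-0.004900
= 84.28 × 0.995112 = £83.87 per barrel

£83.87 per barrel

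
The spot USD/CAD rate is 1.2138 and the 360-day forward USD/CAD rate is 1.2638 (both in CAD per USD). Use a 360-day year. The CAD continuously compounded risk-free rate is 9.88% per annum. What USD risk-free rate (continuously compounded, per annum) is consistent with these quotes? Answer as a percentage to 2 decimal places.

F = S·e^((r_CAD − r_USD)T) ⇒ r_USD = r_CAD − ln(F/S)/T
ln(1.2638/1.2138) = 0.040367; /(360/360) = 0.040367
r_USD = 0.0988 − 0.040367 = 0.058433
r_USD = 5.84%

5.84%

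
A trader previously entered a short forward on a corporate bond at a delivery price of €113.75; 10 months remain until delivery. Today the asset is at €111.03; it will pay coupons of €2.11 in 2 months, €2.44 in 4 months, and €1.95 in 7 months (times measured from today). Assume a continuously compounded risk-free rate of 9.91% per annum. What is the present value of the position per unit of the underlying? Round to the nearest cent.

PV(remaining coupons) I = 2.11·e^(−0.0991·2/12) + 2.44·e^(−0.0991·4/12) + 1.95·e^(−0.0991·7/12) = 6.2766
Current forward F = (S − I)·e^(rT) = (111.03 − 6.2766)·e^(0.0991·10/12) = 104.7534 × 1.086089 = 113.7715
Value (long) = (F − K)·e^(−rT) = (113.7715 − 113.75) × 0.920735 = 0.0198
Short position value = −(long value) = -€0.02

-€0.02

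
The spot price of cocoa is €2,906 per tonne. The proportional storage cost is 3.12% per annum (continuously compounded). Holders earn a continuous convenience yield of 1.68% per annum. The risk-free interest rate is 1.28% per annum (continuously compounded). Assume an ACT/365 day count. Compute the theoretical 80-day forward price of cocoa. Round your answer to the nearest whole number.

Net carry = r + u − y = 0.0128 + 0.0312 − 0.0168 = 0.0272
F = S·e^((r+u−y)T) = 2906 · e^(0.0272 × 80/365) = 2906 · e^0.005962
= 2906 × 1.005980 = €2,923 per tonne

€2,923 per tonne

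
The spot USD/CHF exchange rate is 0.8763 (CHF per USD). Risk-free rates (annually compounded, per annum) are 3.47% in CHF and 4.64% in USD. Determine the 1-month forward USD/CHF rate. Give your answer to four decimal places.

By covered interest parity, F = S · (1+r_CHF)^T / (1+r_USD)^T
= 0.8763 × 1.002847 / 1.003787 = 0.8763 × 0.999064
F = 0.8755 CHF per USD

0.8755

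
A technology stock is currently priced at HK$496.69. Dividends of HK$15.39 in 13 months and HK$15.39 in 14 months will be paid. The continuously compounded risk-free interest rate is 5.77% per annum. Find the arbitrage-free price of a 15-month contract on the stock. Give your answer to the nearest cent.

PV(dividends) I = 15.39·e^(−0.0577·13/12) + 15.39·e^(−0.0577·14/12)
I = 14.4574 + 14.3881 = 28.8455
F = (S − I)·e^(rT) = (496.69 − 28.8455) · e^(0.0577·15/12)
= 467.8445 · e^0.072125 = 467.8445 × 1.074790 = HK$502.83

HK$502.83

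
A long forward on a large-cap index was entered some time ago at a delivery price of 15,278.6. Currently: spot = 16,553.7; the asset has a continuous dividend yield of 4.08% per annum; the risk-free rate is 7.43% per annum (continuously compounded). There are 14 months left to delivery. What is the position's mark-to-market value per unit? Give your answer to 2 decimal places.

1774.22

Current fair forward for the remaining 14 months: F = S·e^((r − q)·T), (r − q) = 0.0743 − 0.0408 = 0.0335
F = 16553.7 · e^(0.0335 × 14/12) = 16553.7 × 1.03985713 = 17213.4830
Value of long forward = (F − K)·e^(−rT) = (17213.4830 − 15278.6) · e^(−0.0743·14/12)
= 1934.8830 × 0.91696742 = 1774.22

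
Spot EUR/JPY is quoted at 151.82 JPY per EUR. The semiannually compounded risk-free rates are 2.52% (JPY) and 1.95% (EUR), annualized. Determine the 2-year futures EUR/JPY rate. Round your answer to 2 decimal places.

By covered interest parity, F = S · (1+r_JPY/2)^(2T) / (1+r_EUR/2)^(2T)
= 151.82 × 1.051361 / 1.039574 = 151.82 × 1.011338
F = 153.54 JPY per EUR

153.54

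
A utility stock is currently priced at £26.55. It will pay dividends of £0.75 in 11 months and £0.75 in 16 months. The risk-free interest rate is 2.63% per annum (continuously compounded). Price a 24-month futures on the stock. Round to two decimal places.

PV(dividends) I = 0.75·e^(−0.0263·11/12) + 0.75·e^(−0.0263·16/12)
I = 0.7321 + 0.7242 = 1.4563
F = (S − I)·e^(rT) = (26.55 − 1.4563) · e^(0.0263·24/12)
= 25.0937 · e^0.052600 = 25.0937 × 1.054008 = £26.45

£26.45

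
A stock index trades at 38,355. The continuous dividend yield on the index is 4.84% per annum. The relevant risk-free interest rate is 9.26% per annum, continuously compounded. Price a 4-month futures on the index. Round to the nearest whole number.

F = S·e^((r − q)T) = 38355 · e^((0.0926 − 0.0484) × 4/12)
= 38355 · e^0.014733 = 38355 × 1.014842
F = 38,924

38,924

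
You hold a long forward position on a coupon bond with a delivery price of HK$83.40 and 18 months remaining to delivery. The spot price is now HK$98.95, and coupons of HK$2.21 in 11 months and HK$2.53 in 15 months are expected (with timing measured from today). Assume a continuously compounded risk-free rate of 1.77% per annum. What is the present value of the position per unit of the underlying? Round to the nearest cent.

PV(remaining coupons) I = 2.21·e^(−0.0177·11/12) + 2.53·e^(−0.0177·15/12) = 4.6491
Current forward F = (S − I)·e^(rT) = (98.95 − 4.6491)·e^(0.0177·18/12) = 94.3009 × 1.026906 = 96.8382
Value (long) = (F − K)·e^(−rT) = (96.8382 − 83.40) × 0.973799 = 13.0861
Value = HK$13.09

HK$13.09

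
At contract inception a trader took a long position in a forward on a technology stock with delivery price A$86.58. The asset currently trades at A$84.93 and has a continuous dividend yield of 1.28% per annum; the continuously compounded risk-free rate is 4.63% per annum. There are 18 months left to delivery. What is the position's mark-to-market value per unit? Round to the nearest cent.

Current fair forward for the remaining 18 months: F = S·e^((r − q)·T), (r − q) = 0.0463 − 0.0128 = 0.0335
F = 84.93 · e^(0.0335 × 18/12) = 84.93 × 1.051534 = 89.3068
Value of long forward = (F − K)·e^(−rT) = (89.3068 − 86.58) · e^(−0.0463·18/12)
= 2.7268 × 0.932907 = 2.54

A$2.54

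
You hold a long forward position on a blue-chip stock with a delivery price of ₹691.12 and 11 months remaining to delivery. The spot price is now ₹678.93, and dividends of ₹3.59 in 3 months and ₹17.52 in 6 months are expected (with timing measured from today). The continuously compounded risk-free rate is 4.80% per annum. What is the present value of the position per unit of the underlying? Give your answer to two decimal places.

PV(remaining dividends) I = 3.59·e^(−0.0480·3/12) + 17.52·e^(−0.0480·6/12) = 20.6517
Current forward F = (S − I)·e^(rT) = (678.93 − 20.6517)·e^(0.0480·11/12) = 658.2783 × 1.044982 = 687.8890
Value (long) = (F − K)·e^(−rT) = (687.8890 − 691.12) × 0.956954 = -3.0919
Value = -₹3.09

-₹3.09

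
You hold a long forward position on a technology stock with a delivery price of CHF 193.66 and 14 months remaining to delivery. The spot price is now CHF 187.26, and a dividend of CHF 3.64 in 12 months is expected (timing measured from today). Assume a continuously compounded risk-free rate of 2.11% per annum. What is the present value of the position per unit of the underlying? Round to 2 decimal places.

-CHF 5.25

PV(remaining dividends) I = 3.64·e^(−0.0211·12/12) = 3.5640
Current forward F = (S − I)·e^(rT) = (187.26 − 3.5640)·e^(0.0211·14/12) = 183.6960 × 1.024922 = 188.2741
Value (long) = (F − K)·e^(−rT) = (188.2741 − 193.66) × 0.975684 = -5.2549
Value = -CHF 5.25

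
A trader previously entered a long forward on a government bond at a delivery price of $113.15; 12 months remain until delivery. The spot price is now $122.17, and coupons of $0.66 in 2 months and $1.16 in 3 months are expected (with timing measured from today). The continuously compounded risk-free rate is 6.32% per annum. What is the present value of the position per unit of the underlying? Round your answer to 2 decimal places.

PV(remaining coupons) I = 0.66·e^(−0.0632·2/12) + 1.16·e^(−0.0632·3/12) = 1.7949
Current forward F = (S − I)·e^(rT) = (122.17 − 1.7949)·e^(0.0632·12/12) = 120.3751 × 1.065240 = 128.2284
Value (long) = (F − K)·e^(−rT) = (128.2284 − 113.15) × 0.938756 = 14.1549
Value = $14.15

$14.15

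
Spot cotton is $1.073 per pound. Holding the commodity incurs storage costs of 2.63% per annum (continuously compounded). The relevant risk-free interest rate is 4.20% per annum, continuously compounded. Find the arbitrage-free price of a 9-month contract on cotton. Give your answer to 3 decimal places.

Net carry = r + u − y = 0.0420 + 0.0263 − 0.0000 = 0.0683
F = S·e^((r+u−y)T) = 1.073 · e^(0.0683 × 9/12) = 1.073 · e^0.051225
= 1.073 × 1.052560 = $1.129 per pound

$1.129 per pound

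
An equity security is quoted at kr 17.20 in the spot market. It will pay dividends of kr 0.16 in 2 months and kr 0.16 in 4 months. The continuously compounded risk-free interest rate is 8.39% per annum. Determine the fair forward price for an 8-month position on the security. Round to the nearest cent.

PV(dividends) I = 0.16·e^(−0.0839·2/12) + 0.16·e^(−0.0839·4/12)
I = 0.1578 + 0.1556 = 0.3134
F = (S − I)·e^(rT) = (17.20 − 0.3134) · e^(0.0839·8/12)
= 16.8866 · e^0.055933 = 16.8866 × 1.057527 = kr 17.86

kr 17.86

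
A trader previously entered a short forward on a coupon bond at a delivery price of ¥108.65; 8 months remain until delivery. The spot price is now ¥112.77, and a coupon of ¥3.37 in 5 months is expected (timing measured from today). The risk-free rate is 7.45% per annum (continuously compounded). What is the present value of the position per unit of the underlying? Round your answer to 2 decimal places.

-¥6.12

PV(remaining coupons) I = 3.37·e^(−0.0745·5/12) = 3.2670
Current forward F = (S − I)·e^(rT) = (112.77 − 3.2670)·e^(0.0745·8/12) = 109.5030 × 1.050921 = 115.0790
Value (long) = (F − K)·e^(−rT) = (115.0790 − 108.65) × 0.951547 = 6.1175
Short position value = −(long value) = -¥6.12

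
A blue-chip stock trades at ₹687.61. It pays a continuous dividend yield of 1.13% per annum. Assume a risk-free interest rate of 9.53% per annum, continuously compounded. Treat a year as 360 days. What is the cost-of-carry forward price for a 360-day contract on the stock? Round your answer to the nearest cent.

F = S·e^((r − q)T) = 687.61 · e^((0.0953 − 0.0113) × 360/360)
= 687.61 · e^0.084000 = 687.61 × 1.087629
F = ₹747.86

₹747.86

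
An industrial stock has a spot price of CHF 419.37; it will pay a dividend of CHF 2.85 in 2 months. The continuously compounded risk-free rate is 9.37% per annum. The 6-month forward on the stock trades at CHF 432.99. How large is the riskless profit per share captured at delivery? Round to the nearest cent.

PV(dividends) I = 2.85·e^(−0.0937·2/12) = 2.8058
Fair forward F* = (S − I)·e^(rT) = (419.37 − 2.8058)·e^0.046850 = 416.5642 × 1.047965 = 436.5447
Market CHF 432.99 < fair 436.5447: forward underpriced → reverse cash-and-carry (short the stock, invest proceeds at r, pay the dividends, go long the forward).
Profit at T = |F_mkt − F*| = |432.99 − 436.5447| = CHF 3.55 per share

CHF 3.55 per share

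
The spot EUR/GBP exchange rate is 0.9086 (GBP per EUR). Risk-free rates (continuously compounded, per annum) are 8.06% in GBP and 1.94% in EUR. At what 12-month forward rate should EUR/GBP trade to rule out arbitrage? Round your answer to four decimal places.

F = S·e^((r_GBP − r_EUR)T) = 0.9086 · e^((0.0806 − 0.0194) × 12/12)
= 0.9086 · e^0.061200 = 0.9086 × 1.063112
F = 0.9659 GBP per EUR

0.9659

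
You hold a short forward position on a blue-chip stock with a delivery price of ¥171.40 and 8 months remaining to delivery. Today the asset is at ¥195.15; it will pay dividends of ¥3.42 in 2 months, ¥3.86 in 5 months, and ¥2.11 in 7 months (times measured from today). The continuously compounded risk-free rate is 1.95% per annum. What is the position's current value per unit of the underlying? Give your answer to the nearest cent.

-¥16.64

PV(remaining dividends) I = 3.42·e^(−0.0195·2/12) + 3.86·e^(−0.0195·5/12) + 2.11·e^(−0.0195·7/12) = 9.3238
Current forward F = (S − I)·e^(rT) = (195.15 − 9.3238)·e^(0.0195·8/12) = 185.8262 × 1.013085 = 188.2577
Value (long) = (F − K)·e^(−rT) = (188.2577 − 171.40) × 0.987084 = 16.6400
Short position value = −(long value) = -¥16.64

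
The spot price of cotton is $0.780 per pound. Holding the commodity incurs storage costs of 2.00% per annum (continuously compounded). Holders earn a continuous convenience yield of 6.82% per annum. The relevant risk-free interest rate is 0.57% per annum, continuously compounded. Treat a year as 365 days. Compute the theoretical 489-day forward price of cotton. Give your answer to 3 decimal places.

Net carry = r + u − y = 0.0057 + 0.0200 − 0.0682 = -0.0425
F = S·e^((r+u−y)T) = 0.780 · e^(-0.0425 × 489/365) = 0.780 · e^-0.056938
= 0.780 × 0.944653 = $0.737 per pound

$0.737 per pound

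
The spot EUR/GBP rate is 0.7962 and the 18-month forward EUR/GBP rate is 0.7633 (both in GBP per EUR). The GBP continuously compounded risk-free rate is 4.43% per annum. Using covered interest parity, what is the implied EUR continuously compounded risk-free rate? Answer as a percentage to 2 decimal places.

F = S·e^((r_GBP − r_EUR)T) ⇒ r_EUR = r_GBP − ln(F/S)/T
ln(0.7633/0.7962) = -0.042199; /(18/12) = -0.028133
r_EUR = 0.0443 + 0.028133 = 0.072433
r_EUR = 7.24%

7.24%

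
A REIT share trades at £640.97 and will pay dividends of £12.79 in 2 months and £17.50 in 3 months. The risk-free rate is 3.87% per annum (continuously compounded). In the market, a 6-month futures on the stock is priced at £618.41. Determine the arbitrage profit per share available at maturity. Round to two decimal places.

PV(dividends) I = 12.79·e^(−0.0387·2/12) + 17.50·e^(−0.0387·3/12) = 30.0393
Fair futures F* = (S − I)·e^(rT) = (640.97 − 30.0393)·e^0.019350 = 610.9307 × 1.019538 = 622.8671
Market £618.41 < fair 622.8671: forward underpriced → reverse cash-and-carry (short the stock, invest proceeds at r, pay the dividends, go long the forward).
Profit at T = |F_mkt − F*| = |618.41 − 622.8671| = £4.46 per share

£4.46 per share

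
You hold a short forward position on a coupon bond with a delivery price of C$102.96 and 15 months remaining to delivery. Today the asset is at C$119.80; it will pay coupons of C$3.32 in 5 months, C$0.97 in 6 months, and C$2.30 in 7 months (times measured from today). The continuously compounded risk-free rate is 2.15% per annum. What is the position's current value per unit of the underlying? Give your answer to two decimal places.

PV(remaining coupons) I = 3.32·e^(−0.0215·5/12) + 0.97·e^(−0.0215·6/12) + 2.30·e^(−0.0215·7/12) = 6.5214
Current forward F = (S − I)·e^(rT) = (119.80 − 6.5214)·e^(0.0215·15/12) = 113.2786 × 1.027239 = 116.3642
Value (long) = (F − K)·e^(−rT) = (116.3642 − 102.96) × 0.973483 = 13.0488
Short position value = −(long value) = -C$13.05

-C$13.05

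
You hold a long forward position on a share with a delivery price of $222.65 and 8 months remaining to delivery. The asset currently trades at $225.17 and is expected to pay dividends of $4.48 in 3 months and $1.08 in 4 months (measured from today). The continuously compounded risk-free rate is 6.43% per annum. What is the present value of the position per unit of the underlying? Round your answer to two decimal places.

$6.40

PV(remaining dividends) I = 4.48·e^(−0.0643·3/12) + 1.08·e^(−0.0643·4/12) = 5.4657
Current forward F = (S − I)·e^(rT) = (225.17 − 5.4657)·e^(0.0643·8/12) = 219.7043 × 1.043799 = 229.3271
Value (long) = (F − K)·e^(−rT) = (229.3271 − 222.65) × 0.958039 = 6.3969
Value = $6.40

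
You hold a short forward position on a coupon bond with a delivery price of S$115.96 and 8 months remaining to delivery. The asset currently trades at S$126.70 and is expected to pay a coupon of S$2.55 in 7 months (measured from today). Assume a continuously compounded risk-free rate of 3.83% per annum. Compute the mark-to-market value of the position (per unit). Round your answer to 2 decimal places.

PV(remaining coupons) I = 2.55·e^(−0.0383·7/12) = 2.4937
Current forward F = (S − I)·e^(rT) = (126.70 − 2.4937)·e^(0.0383·8/12) = 124.2063 × 1.025862 = 127.4185
Value (long) = (F − K)·e^(−rT) = (127.4185 − 115.96) × 0.974790 = 11.1696
Short position value = −(long value) = -S$11.17

-S$11.17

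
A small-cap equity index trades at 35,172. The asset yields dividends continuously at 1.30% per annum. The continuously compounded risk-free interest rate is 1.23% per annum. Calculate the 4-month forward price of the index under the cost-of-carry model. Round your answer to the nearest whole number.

35,164

F = S·e^((r − q)T) = 35172 · e^((0.0123 − 0.0130) × 4/12)
= 35172 · e^-0.000233 = 35172 × 0.999767
F = 35,164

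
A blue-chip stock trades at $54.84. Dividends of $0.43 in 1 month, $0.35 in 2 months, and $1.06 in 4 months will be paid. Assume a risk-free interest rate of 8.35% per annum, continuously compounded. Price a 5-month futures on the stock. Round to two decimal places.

PV(dividends) I = 0.43·e^(−0.0835·1/12) + 0.35·e^(−0.0835·2/12) + 1.06·e^(−0.0835·4/12)
I = 0.4270 + 0.3452 + 1.0309 = 1.8031
F = (S − I)·e^(rT) = (54.84 − 1.8031) · e^(0.0835·5/12)
= 53.0369 · e^0.034792 = 53.0369 × 1.035404 = $54.91

$54.91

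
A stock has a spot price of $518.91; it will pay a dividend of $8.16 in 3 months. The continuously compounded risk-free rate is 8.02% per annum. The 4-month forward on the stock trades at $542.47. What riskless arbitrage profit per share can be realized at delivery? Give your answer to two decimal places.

PV(dividends) I = 8.16·e^(−0.0802·3/12) = 7.9980
Fair forward F* = (S − I)·e^(rT) = (518.91 − 7.9980)·e^0.026733 = 510.9120 × 1.027094 = 524.7546
Market $542.47 > fair 524.7546: forward overpriced → cash-and-carry (borrow at r, buy the stock and collect the dividends, short the forward).
Profit at T = |F_mkt − F*| = |542.47 − 524.7546| = $17.72 per share

$17.72 per share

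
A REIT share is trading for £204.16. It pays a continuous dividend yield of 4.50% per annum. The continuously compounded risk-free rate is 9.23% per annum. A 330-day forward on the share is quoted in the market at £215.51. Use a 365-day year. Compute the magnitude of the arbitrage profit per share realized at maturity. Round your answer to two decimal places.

£2.43 per share

Fair forward: F* = S·e^(carry·T), with carry = (r − q) = 0.0923 − 0.0450 = 0.0473
F* = 204.16 · e^(0.0473 × 330/365) = 204.16 · e^0.042764 = 204.16 × 1.043692 = £213.0802
Market £215.51 > fair £213.0802: forward overpriced → cash-and-carry (buy spot, short the forward).
At maturity, profit = |F_mkt − F*| = |215.51 − 213.0802| = £2.43 per share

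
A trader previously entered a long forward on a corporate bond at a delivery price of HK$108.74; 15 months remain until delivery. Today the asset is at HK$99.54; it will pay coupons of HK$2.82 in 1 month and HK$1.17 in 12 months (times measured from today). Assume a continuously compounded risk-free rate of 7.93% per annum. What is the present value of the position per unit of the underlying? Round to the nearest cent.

PV(remaining coupons) I = 2.82·e^(−0.0793·1/12) + 1.17·e^(−0.0793·12/12) = 3.8822
Current forward F = (S − I)·e^(rT) = (99.54 − 3.8822)·e^(0.0793·15/12) = 95.6578 × 1.104204 = 105.6257
Value (long) = (F − K)·e^(−rT) = (105.6257 − 108.74) × 0.905629 = -2.8204
Value = -HK$2.82

-HK$2.82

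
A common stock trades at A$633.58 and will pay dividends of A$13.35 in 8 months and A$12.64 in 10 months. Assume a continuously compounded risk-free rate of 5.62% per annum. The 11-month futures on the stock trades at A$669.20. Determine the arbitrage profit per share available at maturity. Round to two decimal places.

PV(dividends) I = 13.35·e^(−0.0562·8/12) + 12.64·e^(−0.0562·10/12) = 24.9207
Fair futures F* = (S − I)·e^(rT) = (633.58 − 24.9207)·e^0.051517 = 608.6593 × 1.052867 = 640.8373
Market A$669.20 > fair 640.8373: forward overpriced → cash-and-carry (borrow at r, buy the stock and collect the dividends, short the forward).
Profit at T = |F_mkt − F*| = |669.20 − 640.8373| = A$28.36 per share

A$28.36 per share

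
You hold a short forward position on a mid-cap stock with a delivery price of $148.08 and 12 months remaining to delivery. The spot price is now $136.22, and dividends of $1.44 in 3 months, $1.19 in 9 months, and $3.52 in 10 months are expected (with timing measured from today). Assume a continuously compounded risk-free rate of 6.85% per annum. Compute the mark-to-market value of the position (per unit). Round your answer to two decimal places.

$7.93

PV(remaining dividends) I = 1.44·e^(−0.0685·3/12) + 1.19·e^(−0.0685·9/12) + 3.52·e^(−0.0685·10/12) = 5.8707
Current forward F = (S − I)·e^(rT) = (136.22 − 5.8707)·e^(0.0685·12/12) = 130.3493 × 1.070901 = 139.5912
Value (long) = (F − K)·e^(−rT) = (139.5912 − 148.08) × 0.933793 = -7.9268
Short position value = −(long value) = $7.93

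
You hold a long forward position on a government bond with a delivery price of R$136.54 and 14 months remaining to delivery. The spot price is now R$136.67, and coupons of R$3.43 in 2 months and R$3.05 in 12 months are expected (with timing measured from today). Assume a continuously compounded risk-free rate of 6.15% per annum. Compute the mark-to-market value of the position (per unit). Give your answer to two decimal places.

R$3.32

PV(remaining coupons) I = 3.43·e^(−0.0615·2/12) + 3.05·e^(−0.0615·12/12) = 6.2631
Current forward F = (S − I)·e^(rT) = (136.67 − 6.2631)·e^(0.0615·14/12) = 130.4069 × 1.074387 = 140.1075
Value (long) = (F − K)·e^(−rT) = (140.1075 − 136.54) × 0.930764 = 3.3205
Value = R$3.32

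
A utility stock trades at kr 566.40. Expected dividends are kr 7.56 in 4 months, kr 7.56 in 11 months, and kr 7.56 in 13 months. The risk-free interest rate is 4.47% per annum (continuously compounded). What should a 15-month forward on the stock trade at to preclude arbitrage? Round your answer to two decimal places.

kr 575.78

PV(dividends) I = 7.56·e^(−0.0447·4/12) + 7.56·e^(−0.0447·11/12) + 7.56·e^(−0.0447·13/12)
I = 7.4482 + 7.2565 + 7.2026 = 21.9073
F = (S − I)·e^(rT) = (566.40 − 21.9073) · e^(0.0447·15/12)
= 544.4927 · e^0.055875 = 544.4927 × 1.057465 = kr 575.78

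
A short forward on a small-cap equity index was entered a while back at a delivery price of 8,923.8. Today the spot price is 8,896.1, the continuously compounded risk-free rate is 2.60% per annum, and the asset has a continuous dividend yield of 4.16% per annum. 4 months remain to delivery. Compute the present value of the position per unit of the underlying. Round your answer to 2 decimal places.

73.20

Current fair forward for the remaining 4 months: F = S·e^((r − q)·T), (r − q) = 0.0260 − 0.0416 = -0.0156
F = 8896.1 · e^(-0.0156 × 4/12) = 8896.1 × 0.99481350 = 8849.9604
Value of long forward = (F − K)·e^(−rT) = (8849.9604 − 8923.8) · e^(−0.0260·4/12)
= -73.8396 × 0.99137078 = -73.20
Short position value = −(long value) = 73.20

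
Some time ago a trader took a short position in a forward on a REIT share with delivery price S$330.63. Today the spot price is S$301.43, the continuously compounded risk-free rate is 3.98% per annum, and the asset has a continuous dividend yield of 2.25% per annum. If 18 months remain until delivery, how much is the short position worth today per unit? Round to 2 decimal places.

Current fair forward for the remaining 18 months: F = S·e^((r − q)·T), (r − q) = 0.0398 − 0.0225 = 0.0173
F = 301.43 · e^(0.0173 × 18/12) = 301.43 × 1.026290 = 309.3546
Value of long forward = (F − K)·e^(−rT) = (309.3546 − 330.63) · e^(−0.0398·18/12)
= -21.2754 × 0.942047 = -20.04
Short position value = −(long value) = S$20.04

S$20.04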